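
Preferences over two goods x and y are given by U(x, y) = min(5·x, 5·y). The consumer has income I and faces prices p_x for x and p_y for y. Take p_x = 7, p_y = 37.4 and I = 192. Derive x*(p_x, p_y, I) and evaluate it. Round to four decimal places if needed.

x* = 4.3243

Leontief preferences: the optimum is at the kink where x/5 = y/5, i.e. y = x.
Budget: p_x·x + p_y·x = I, so (5·p_x + 5·p_y)·x = 5·I.
Demand: x*(p_x,p_y,I) = 5·I/(5·p_x + 5·p_y), y* = 5·I/(5·p_x + 5·p_y).
Here 5·7 + 5·37.4 = 222, giving x* = 4.3243.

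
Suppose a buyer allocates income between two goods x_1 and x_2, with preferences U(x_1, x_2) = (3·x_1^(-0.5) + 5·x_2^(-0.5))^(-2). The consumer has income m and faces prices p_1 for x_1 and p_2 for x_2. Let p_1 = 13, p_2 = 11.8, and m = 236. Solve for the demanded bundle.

x_1* = 7.6888, x_2* = 11.5292

With the ratio pinned down, the budget gives x_1* = m/(p_1 + p_2·(x_2/x_1)) and x_2* = (x_2/x_1)·x_1*.
Numerically x_2/x_1 = 1.499478, so x_1* = 236/(13 + 11.8·1.499478) = 7.6888 and x_2* = 1.499478·7.6888 = 11.5292.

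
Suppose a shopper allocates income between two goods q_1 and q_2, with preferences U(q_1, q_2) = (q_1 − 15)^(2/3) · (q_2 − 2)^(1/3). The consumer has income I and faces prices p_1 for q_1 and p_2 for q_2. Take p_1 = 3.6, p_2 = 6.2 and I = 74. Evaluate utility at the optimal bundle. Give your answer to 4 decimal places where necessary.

MRS = 2·(q_2−2)/(q_1−15). Tangency with p_1/p_2 gives q_2−2 = (1/2)·(p_1/p_2)·(q_1−15).
Substituting into the budget: q_1* = 15 + 2/3·(I − 15·p_1 − 2·p_2)/p_1, and q_2* = 2 + 1/3·(…)/p_2.
Discretionary income = 74 − 15·3.6 − 2·6.2 = 7.6; q_1* = 15 + 2/3·7.6/3.6 = 16.4074; q_2* = 2 + 1/3·7.6/6.2 = 2.4086.
Utility at the optimum: U(16.4074, 2.4086) = 0.9319.

V = 0.9319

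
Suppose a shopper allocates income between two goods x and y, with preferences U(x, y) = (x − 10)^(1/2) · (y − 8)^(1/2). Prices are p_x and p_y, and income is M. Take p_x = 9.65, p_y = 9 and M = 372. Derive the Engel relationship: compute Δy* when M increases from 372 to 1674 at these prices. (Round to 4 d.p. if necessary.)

Δy* = 72.3333

This is Cobb-Douglas in (x−10, y−8): tangency gives 0.5·p_y·(y−8) = 0.5·p_x·(x−10).
Substituting into the budget: x* = 10 + 0.5·(M − 10·p_x − 8·p_y)/p_x, and y* = 8 + 0.5·(…)/p_y.
Discretionary income = 372 − 10·9.65 − 8·9 = 203.5; y* = 8 + 0.5·203.5/9 = 19.3056.
At M' = 1674: y* = 91.6389. Change: 91.6389 − 19.3056 = 72.3333.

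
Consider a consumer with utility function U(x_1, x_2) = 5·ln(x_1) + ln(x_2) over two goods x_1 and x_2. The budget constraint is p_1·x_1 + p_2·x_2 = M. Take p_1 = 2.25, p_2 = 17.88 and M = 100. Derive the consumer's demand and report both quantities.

MU_x_1/MU_x_2 = (5·x_2)/(x_1); tangency sets this equal to p_1/p_2.
Rearranging, p_2·x_2 = (1/5)·p_1·x_1. Substituting into the budget gives p_1·x_1·(1 + (1/5)) = M.
Demand: x_1*(p_1,p_2,M) = 5/6·M/p_1 and x_2* = 1/6·M/p_2.
At p_1=2.25, p_2=17.88, M=100: x_1* = 5/6·100/2.25 = 37.037, x_2* = 0.9321.

x_1* = 37.037, x_2* = 0.9321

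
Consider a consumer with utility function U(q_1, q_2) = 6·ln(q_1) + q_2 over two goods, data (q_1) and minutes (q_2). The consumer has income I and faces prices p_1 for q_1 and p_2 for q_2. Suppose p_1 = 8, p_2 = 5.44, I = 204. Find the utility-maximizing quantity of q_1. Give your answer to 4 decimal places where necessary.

q_1* = 4.08

MU_q_1 = 6/q_1, MU_q_2 = 1. Tangency: 6/q_1 = p_1/p_2.
So q_1*(p_1,p_2) = 6·p_2/p_1, independent of income; and q_2* = (I − 6·p_2)/p_2.
At the given prices: q_1* = 6·5.44/8 = 4.08.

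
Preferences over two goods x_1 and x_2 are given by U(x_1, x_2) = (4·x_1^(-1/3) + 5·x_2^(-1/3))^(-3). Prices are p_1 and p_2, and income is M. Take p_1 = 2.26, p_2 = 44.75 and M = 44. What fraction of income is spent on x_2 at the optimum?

From the CES first-order condition, (4/5)·(x_2/x_1)^(4/3) = p_1/p_2.
Solve for the ratio: x_2/x_1 = [(5/4)·p_1/p_2]^(0.75).
With the ratio pinned down, the budget gives x_1* = M/(p_1 + p_2·(x_2/x_1)) and x_2* = (x_2/x_1)·x_1*.
Numerically x_2/x_1 = 0.125942, so x_1* = 44/(2.26 + 44.75·0.125942) = 5.5725 and x_2* = 0.125942·5.5725 = 0.7018.
Expenditure on x_2: 44.75·0.7018 = 31.4061; share = 0.7138.

share on x_2 = 0.7138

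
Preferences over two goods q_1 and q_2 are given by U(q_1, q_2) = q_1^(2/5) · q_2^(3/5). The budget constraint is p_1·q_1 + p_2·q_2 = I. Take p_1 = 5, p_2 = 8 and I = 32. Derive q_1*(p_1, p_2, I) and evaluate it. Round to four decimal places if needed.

Tangency: MRS = (2/3)·q_2/q_1 = p_1/p_2.
So 0.4·p_2·q_2 = 0.6·p_1·q_1; combined with the budget, a share 0.4 of income goes to q_1.
Demand: q_1*(p_1,p_2,I) = 0.4·I/p_1 and q_2* = 0.6·I/p_2.
At p_1=5, p_2=8, I=32: q_1* = 0.4·32/5 = 2.56.

q_1* = 2.56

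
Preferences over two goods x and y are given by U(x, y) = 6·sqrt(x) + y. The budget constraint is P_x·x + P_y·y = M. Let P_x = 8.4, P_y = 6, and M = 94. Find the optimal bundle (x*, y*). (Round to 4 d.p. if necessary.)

MU_x = 3/√x, MU_y = 1. Tangency: 3/√x = P_x/P_y.
Thus x* = (3·P_y/P_x)² — independent of M — with the rest of income spent on y.
Plugging in: x* = (3·6/8.4)² = 4.5918, y* = 9.2381.

x* = 4.5918, y* = 9.2381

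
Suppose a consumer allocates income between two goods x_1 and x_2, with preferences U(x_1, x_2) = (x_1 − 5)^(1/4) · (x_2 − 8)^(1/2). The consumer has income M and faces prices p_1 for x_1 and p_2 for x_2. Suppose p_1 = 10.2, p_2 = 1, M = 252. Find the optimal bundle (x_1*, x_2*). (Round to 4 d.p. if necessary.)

x_1* = 11.3072, x_2* = 136.6667

Let x_1' = x_1−5, x_2' = x_2−8. MRS = (1/2)·x_2'/x_1' = p_1/p_2.
After buying the subsistence bundle (5, 8), a share 1/3 of the remaining income goes to x_1: x_1* = 5 + 1/3·(M − 5p_1 − 8p_2)/p_1.
Discretionary income = 252 − 5·10.2 − 8·1 = 193; x_1* = 5 + 1/3·193/10.2 = 11.3072; x_2* = 8 + 2/3·193/1 = 136.6667.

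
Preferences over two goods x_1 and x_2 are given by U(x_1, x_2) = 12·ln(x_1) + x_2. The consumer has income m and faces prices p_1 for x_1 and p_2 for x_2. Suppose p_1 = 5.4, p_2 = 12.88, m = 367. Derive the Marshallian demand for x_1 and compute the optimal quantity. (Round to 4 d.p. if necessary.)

x_1* = 28.6222

MU_x_1 = 12/x_1, MU_x_2 = 1. Tangency: 12/x_1 = p_1/p_2.
So x_1*(p_1,p_2) = 12·p_2/p_1, independent of income; and x_2* = (m − 12·p_2)/p_2.
At the given prices: x_1* = 12·12.88/5.4 = 28.6222.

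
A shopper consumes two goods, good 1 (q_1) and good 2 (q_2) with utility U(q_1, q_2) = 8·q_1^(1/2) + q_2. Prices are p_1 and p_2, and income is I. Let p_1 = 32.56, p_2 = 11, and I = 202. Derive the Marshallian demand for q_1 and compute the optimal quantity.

Utility is quasi-linear in q_2; the FOC for q_1 is 4/√q_1 = p_1/p_2.
Solve: √q_1 = 4·p_2/p_1, so q_1*(p_1,p_2) = (4·p_2/p_1)², and q_2* = (I − p_1·q_1*)/p_2.
Plugging in: q_1* = (4·11/32.56)² = 1.8262.

q_1* = 1.8262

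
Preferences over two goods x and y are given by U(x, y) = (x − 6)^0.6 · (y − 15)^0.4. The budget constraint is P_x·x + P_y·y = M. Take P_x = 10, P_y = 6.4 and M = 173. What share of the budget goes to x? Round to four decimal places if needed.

Let x' = x−6, y' = y−15. MRS = (3/2)·y'/x' = P_x/P_y.
After buying the subsistence bundle (6, 15), a share 0.6 of the remaining income goes to x: x* = 6 + 0.6·(M − 6P_x − 15P_y)/P_x.
Discretionary income = 173 − 6·10 − 15·6.4 = 17; x* = 6 + 0.6·17/10 = 7.02; y* = 15 + 0.4·17/6.4 = 16.0625.
Expenditure on x: 10·7.02 = 70.2; share = 0.4058.

share on x = 0.4058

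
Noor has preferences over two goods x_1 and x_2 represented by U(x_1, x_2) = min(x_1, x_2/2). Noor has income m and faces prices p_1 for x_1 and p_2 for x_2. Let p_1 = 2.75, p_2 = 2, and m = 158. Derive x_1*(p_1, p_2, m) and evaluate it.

x_1* = 23.4074

Demand: x_1*(p_1,p_2,m) = m/(p_1 + 2·p_2), x_2* = 2·m/(p_1 + 2·p_2).
Here 2.75 + 2·2 = 6.75, giving x_1* = 23.4074.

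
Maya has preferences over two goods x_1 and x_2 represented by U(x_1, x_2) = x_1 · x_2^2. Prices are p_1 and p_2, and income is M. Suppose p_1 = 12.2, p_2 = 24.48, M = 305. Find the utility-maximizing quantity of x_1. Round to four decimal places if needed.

At p_1=12.2, p_2=24.48, M=305: x_1* = 1/3·305/12.2 = 8.3333.

x_1* = 8.3333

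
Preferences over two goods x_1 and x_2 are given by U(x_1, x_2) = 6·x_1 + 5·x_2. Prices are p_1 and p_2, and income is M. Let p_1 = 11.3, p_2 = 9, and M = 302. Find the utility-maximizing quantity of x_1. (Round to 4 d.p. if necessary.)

x_2 gives more utility per dollar, so spend all income on x_2: x_2* = M/p_2, x_1* = 0.
Numerically: x_1* = 0, x_2* = 33.5556.

x_1* = 0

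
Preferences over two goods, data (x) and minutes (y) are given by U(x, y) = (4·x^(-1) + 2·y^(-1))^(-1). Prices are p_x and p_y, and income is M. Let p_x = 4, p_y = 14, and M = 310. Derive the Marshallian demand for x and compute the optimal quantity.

With the ratio pinned down, the budget gives x* = M/(p_x + p_y·(y/x)) and y* = (y/x)·x*.
Numerically y/x = 0.377964, so x* = 310/(4 + 14·0.377964) = 33.3638.

x* = 33.3638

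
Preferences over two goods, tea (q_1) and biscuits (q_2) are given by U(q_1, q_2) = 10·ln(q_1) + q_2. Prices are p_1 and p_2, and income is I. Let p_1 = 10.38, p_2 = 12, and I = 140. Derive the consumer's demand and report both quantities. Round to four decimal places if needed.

q_1* = 11.5607, q_2* = 1.6667

MU_q_1 = 10/q_1, MU_q_2 = 1. Tangency: 10/q_1 = p_1/p_2.
So q_1*(p_1,p_2) = 10·p_2/p_1, independent of income; and q_2* = (I − 10·p_2)/p_2.
At the given prices: q_1* = 10·12/10.38 = 11.5607, and q_2* = 1.6667.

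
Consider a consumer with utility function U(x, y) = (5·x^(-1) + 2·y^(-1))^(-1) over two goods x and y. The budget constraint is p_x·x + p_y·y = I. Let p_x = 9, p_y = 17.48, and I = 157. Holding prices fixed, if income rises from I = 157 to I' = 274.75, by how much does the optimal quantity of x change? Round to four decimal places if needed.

Δx* = 6.954

MRS = MU_x/MU_y = (5/2)·(y/x)^(2). Set equal to p_x/p_y.
Solve for the ratio: y/x = [(2/5)·p_x/p_y]^(0.5).
With the ratio pinned down, the budget gives x* = I/(p_x + p_y·(y/x)) and y* = (y/x)·x*.
Numerically y/x = 0.453817, so x* = 157/(9 + 17.48·0.453817) = 9.272.
At I' = 274.75: x* = 16.226. Change: 16.226 − 9.272 = 6.954.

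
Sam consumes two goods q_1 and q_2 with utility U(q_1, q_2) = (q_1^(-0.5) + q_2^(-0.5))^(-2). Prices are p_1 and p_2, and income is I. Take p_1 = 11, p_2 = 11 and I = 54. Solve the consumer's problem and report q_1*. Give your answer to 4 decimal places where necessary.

q_1* = 2.4545

MU_q_1 ∝ q_1^(-1.5), MU_q_2 ∝ q_2^(-1.5), so MRS = (q_2/q_1)^(1.5) = p_1/p_2.
Solve for the ratio: q_2/q_1 = [p_1/p_2]^(2/3).
With the ratio pinned down, the budget gives q_1* = I/(p_1 + p_2·(q_2/q_1)) and q_2* = (q_2/q_1)·q_1*.
Numerically q_2/q_1 = 1, so q_1* = 54/(11 + 11·1) = 2.4545.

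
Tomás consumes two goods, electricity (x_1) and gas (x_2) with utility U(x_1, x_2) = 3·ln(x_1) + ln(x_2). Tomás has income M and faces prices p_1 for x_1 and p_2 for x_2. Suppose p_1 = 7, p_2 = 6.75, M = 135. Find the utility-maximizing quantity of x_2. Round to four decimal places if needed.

The MRS is 3·x_2/x_1. Set MRS = p_1/p_2.
So 3·p_2·x_2 = p_1·x_1; combined with the budget, a share 0.75 of income goes to x_1.
Demand: x_1*(p_1,p_2,M) = 0.75·M/p_1 and x_2* = 0.25·M/p_2.
At p_1=7, p_2=6.75, M=135: x_2* = 0.25·135/6.75 = 5.

x_2* = 5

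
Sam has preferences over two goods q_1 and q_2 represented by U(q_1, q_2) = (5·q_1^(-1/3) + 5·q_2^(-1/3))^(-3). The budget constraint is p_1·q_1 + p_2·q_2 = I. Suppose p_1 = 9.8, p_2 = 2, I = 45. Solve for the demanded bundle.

Substitute q_2 = (q_2/q_1)·q_1 into the budget: q_1* = I/(p_1 + p_2·(q_2/q_1)).
Numerically q_2/q_1 = 3.29342, so q_1* = 45/(9.8 + 2·3.29342) = 2.7461 and q_2* = 3.29342·2.7461 = 9.0441.

q_1* = 2.7461, q_2* = 9.0441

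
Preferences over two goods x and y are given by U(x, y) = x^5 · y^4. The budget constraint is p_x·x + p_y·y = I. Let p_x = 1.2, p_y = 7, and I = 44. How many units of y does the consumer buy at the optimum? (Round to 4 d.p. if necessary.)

y* = 2.7937

Tangency: MRS = (5/4)·y/x = p_x/p_y.
So 5·p_y·y = 4·p_x·x; combined with the budget, a share 5/9 of income goes to x.
Demand: x*(p_x,p_y,I) = 5/9·I/p_x and y* = 4/9·I/p_y.
At p_x=1.2, p_y=7, I=44: y* = 4/9·44/7 = 2.7937.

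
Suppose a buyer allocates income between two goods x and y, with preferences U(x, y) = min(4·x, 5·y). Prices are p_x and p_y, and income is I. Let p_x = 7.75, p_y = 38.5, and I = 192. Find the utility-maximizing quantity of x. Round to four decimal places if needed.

With perfect complements, no substitution: consume in ratio x:y = 5:4.
Budget: p_x·x + p_y·(4/5)·x = I, so (5·p_x + 4·p_y)·x = 5·I.
Demand: x*(p_x,p_y,I) = 5·I/(5·p_x + 4·p_y), y* = 4·I/(5·p_x + 4·p_y).
Here 5·7.75 + 4·38.5 = 192.75, giving x* = 4.9805.

x* = 4.9805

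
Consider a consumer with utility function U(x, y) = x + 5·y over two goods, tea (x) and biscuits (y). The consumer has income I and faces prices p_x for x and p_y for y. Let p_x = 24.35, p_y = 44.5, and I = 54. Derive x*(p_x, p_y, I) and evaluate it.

x* = 0

Linear utility — the consumer picks whichever good has higher MU/price: 1/24.35 = 0.0411 vs 5/44.5 = 0.1124.
y gives more utility per dollar, so spend all income on y: y* = I/p_y, x* = 0.
Numerically: x* = 0, y* = 1.2135.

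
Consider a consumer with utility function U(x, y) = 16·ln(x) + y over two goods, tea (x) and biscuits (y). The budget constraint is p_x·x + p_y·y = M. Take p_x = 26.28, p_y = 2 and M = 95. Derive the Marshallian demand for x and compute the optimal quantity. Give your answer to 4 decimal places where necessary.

x* = 1.2177

MU_x = 16/x, MU_y = 1. Tangency: 16/x = p_x/p_y.
So x*(p_x,p_y) = 16·p_y/p_x, independent of income; and y* = (M − 16·p_y)/p_y.
At the given prices: x* = 16·2/26.28 = 1.2177.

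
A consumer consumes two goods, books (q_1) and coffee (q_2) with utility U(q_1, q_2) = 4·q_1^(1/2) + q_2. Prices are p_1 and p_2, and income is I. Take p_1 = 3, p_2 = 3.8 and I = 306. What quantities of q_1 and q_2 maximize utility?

q_1* = 6.4178, q_2* = 75.4596

Utility is quasi-linear in q_2; the FOC for q_1 is 2/√q_1 = p_1/p_2.
Thus q_1* = (2·p_2/p_1)² — independent of I — with the rest of income spent on q_2.
Plugging in: q_1* = (2·3.8/3)² = 6.4178, q_2* = 75.4596.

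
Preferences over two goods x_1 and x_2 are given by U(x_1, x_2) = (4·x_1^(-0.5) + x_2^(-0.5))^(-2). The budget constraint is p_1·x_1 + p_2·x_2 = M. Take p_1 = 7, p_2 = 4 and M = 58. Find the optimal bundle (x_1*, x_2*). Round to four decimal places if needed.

x_1* = 6.2331, x_2* = 3.5921

From the CES first-order condition, 4·(x_2/x_1)^(1.5) = p_1/p_2.
Hence x_2/x_1 = ((1/4)·p_1/p_2)^(1/(1.5)), i.e. raised to the 2/3 power.
With the ratio pinned down, the budget gives x_1* = M/(p_1 + p_2·(x_2/x_1)) and x_2* = (x_2/x_1)·x_1*.
Numerically x_2/x_1 = 0.576305, so x_1* = 58/(7 + 4·0.576305) = 6.2331 and x_2* = 0.576305·6.2331 = 3.5921.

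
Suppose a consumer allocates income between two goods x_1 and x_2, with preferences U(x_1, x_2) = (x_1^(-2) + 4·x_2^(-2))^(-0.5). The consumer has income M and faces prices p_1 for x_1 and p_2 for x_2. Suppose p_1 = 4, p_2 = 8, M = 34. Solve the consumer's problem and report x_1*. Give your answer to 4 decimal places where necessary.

x_1* = 2.4149

Substitute x_2 = (x_2/x_1)·x_1 into the budget: x_1* = M/(p_1 + p_2·(x_2/x_1)).
Numerically x_2/x_1 = 1.259921, so x_1* = 34/(4 + 8·1.259921) = 2.4149.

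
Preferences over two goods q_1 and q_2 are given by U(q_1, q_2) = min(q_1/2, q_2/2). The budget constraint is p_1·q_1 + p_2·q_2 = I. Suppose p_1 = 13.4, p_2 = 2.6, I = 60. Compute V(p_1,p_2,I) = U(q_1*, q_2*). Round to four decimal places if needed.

V = 1.875

Leontief preferences: the optimum is at the kink where q_1/2 = q_2/2, i.e. q_2 = q_1.
Budget: p_1·q_1 + p_2·q_1 = I, so (2·p_1 + 2·p_2)·q_1 = 2·I.
Demand: q_1*(p_1,p_2,I) = 2·I/(2·p_1 + 2·p_2), q_2* = 2·I/(2·p_1 + 2·p_2).
Here 2·13.4 + 2·2.6 = 32, giving q_1* = 3.75 and q_2* = 3.75.
Utility at the optimum: U(3.75, 3.75) = 1.875.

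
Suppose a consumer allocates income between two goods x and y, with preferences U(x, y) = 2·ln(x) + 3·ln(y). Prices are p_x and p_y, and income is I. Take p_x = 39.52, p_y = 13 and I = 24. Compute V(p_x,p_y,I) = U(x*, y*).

The MRS is (2/3)·y/x. Set MRS = p_x/p_y.
So 2·p_y·y = 3·p_x·x; combined with the budget, a share 0.4 of income goes to x.
Demand: x*(p_x,p_y,I) = 0.4·I/p_x and y* = 0.6·I/p_y.
At p_x=39.52, p_y=13, I=24: x* = 0.4·24/39.52 = 0.2429, y* = 1.1077.
Utility at the optimum: U(0.2429, 1.1077) = -2.5233.

V = -2.5233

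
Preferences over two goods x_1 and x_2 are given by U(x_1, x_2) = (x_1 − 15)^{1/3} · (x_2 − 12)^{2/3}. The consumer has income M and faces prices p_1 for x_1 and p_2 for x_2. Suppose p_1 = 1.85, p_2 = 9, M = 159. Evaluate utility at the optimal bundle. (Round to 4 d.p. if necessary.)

Let x_1' = x_1−15, x_2' = x_2−12. MRS = (1/2)·x_2'/x_1' = p_1/p_2.
After buying the subsistence bundle (15, 12), a share 1/3 of the remaining income goes to x_1: x_1* = 15 + 1/3·(M − 15p_1 − 12p_2)/p_1.
Discretionary income = 159 − 15·1.85 − 12·9 = 23.25; x_1* = 15 + 1/3·23.25/1.85 = 19.1892; x_2* = 12 + 2/3·23.25/9 = 13.7222.
Utility at the optimum: U(19.1892, 13.7222) = 2.3162.

V = 2.3162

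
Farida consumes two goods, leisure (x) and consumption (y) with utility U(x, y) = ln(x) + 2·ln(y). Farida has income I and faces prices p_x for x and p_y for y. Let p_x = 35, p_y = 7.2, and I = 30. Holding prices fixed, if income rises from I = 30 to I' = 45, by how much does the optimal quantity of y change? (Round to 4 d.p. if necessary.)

MU_x/MU_y = (y)/(2·x); tangency sets this equal to p_x/p_y.
So p_y·y = 2·p_x·x; combined with the budget, a share 1/3 of income goes to x.
Demand: x*(p_x,p_y,I) = 1/3·I/p_x and y* = 2/3·I/p_y.
At p_x=35, p_y=7.2, I=30: y* = 2/3·30/7.2 = 2.7778.
At I' = 45: y* = 4.1667. Change: 4.1667 − 2.7778 = 1.3889.

Δy* = 1.3889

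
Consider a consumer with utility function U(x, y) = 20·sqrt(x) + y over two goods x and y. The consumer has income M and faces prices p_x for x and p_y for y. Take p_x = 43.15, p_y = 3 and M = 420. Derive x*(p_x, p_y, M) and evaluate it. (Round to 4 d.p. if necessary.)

Set MRS = p_x/p_y: 10·x^(−1/2) = p_x/p_y.
Solve: √x = 10·p_y/p_x, so x*(p_x,p_y) = (10·p_y/p_x)², and y* = (M − p_x·x*)/p_y.
Plugging in: x* = (10·3/43.15)² = 0.4834.

x* = 0.4834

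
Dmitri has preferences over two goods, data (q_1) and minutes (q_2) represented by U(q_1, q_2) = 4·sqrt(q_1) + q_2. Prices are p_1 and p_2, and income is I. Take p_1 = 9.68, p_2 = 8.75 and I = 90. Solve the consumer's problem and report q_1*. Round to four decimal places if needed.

MU_q_1 = 2/√q_1, MU_q_2 = 1. Tangency: 2/√q_1 = p_1/p_2.
Solve: √q_1 = 2·p_2/p_1, so q_1*(p_1,p_2) = (2·p_2/p_1)², and q_2* = (I − p_1·q_1*)/p_2.
Plugging in: q_1* = (2·8.75/9.68)² = 3.2683.

q_1* = 3.2683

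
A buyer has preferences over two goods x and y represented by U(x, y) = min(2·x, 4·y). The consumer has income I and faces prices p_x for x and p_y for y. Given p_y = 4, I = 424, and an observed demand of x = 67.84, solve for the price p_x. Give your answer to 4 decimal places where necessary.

With perfect complements, no substitution: consume in ratio x:y = 4:2.
Budget: p_x·x + p_y·(1/2)·x = I, so (4·p_x + 2·p_y)·x = 4·I.
Demand: x*(p_x,p_y,I) = 4·I/(4·p_x + 2·p_y), y* = 2·I/(4·p_x + 2·p_y).
Set x* = 67.84 in the demand function and solve for p_x: p_x = 4.25.

p_x = 4.25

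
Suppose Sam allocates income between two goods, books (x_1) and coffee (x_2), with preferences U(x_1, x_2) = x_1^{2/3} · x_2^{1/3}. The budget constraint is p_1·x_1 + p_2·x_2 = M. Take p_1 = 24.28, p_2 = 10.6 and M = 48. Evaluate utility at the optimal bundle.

At p_1=24.28, p_2=10.6, M=48: x_1* = 2/3·48/24.28 = 1.318, x_2* = 1.5094.
Utility at the optimum: U(1.318, 1.5094) = 1.3789.

V = 1.3789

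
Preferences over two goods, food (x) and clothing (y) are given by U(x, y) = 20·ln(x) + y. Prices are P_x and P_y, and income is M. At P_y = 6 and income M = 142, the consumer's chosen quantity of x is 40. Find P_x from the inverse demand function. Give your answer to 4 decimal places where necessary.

P_x = 3

Set MRS = P_x/P_y: (20/x)/1 = P_x/P_y.
So x*(P_x,P_y) = 20·P_y/P_x, independent of income; and y* = (M − 20·P_y)/P_y.
Set x* = 40 in the demand function and solve for P_x: P_x = 3.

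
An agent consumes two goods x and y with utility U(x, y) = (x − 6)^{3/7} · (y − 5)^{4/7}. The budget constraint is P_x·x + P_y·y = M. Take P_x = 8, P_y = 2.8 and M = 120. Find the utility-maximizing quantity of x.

x* = 9.1071

Let x' = x−6, y' = y−5. MRS = (3/4)·y'/x' = P_x/P_y.
After buying the subsistence bundle (6, 5), a share 3/7 of the remaining income goes to x: x* = 6 + 3/7·(M − 6P_x − 5P_y)/P_x.
Discretionary income = 120 − 6·8 − 5·2.8 = 58; x* = 6 + 3/7·58/8 = 9.1071.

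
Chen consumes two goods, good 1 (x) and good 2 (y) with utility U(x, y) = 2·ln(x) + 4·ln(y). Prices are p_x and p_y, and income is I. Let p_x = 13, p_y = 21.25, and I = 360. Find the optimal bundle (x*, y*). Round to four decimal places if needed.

x* = 9.2308, y* = 11.2941

Tangency: MRS = (1/2)·y/x = p_x/p_y.
Rearranging, p_y·y = 2·p_x·x. Substituting into the budget gives p_x·x·(1 + 2) = I.
Demand: x*(p_x,p_y,I) = 1/3·I/p_x and y* = 2/3·I/p_y.
At p_x=13, p_y=21.25, I=360: x* = 1/3·360/13 = 9.2308, y* = 11.2941.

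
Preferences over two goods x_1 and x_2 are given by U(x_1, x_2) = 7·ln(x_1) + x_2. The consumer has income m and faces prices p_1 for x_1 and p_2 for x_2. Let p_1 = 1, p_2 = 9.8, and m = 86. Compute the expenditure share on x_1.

Set MRS = p_1/p_2: (7/x_1)/1 = p_1/p_2.
So x_1*(p_1,p_2) = 7·p_2/p_1, independent of income; and x_2* = (m − 7·p_2)/p_2.
At the given prices: x_1* = 7·9.8/1 = 68.6, and x_2* = 1.7755.
Expenditure on x_1: 1·68.6 = 68.6; share = 0.7977.

share on x_1 = 0.7977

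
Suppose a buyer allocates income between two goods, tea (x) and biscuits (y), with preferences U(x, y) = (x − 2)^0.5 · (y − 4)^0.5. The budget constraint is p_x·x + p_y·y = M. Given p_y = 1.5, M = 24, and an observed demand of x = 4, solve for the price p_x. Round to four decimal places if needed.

p_x = 3

MRS = (y−4)/(x−2). Tangency with p_x/p_y gives y−4 = (p_x/p_y)·(x−2).
After buying the subsistence bundle (2, 4), a share 0.5 of the remaining income goes to x: x* = 2 + 0.5·(M − 2p_x − 4p_y)/p_x.
Set x* = 4 in the demand function and solve for p_x: p_x = 3.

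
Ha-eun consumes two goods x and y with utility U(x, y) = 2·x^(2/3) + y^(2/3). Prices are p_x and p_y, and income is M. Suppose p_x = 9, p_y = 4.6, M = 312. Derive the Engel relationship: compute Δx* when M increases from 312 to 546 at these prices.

Δx* = 17.5854

MRS = MU_x/MU_y = 2·(y/x)^(1/3). Set equal to p_x/p_y.
Solve for the ratio: y/x = [(1/2)·p_x/p_y]^(3).
With the ratio pinned down, the budget gives x* = M/(p_x + p_y·(y/x)) and y* = (y/x)·x*.
Numerically y/x = 0.93619, so x* = 312/(9 + 4.6·0.93619) = 23.4472.
At M' = 546: x* = 41.0327. Change: 41.0327 − 23.4472 = 17.5854.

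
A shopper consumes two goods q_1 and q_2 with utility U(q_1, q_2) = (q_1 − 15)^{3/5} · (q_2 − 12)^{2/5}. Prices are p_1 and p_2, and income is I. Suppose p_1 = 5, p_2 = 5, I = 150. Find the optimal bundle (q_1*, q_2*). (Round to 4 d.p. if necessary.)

q_1* = 16.8, q_2* = 13.2

This is Cobb-Douglas in (q_1−15, q_2−12): tangency gives 0.6·p_2·(q_2−12) = 0.4·p_1·(q_1−15).
After buying the subsistence bundle (15, 12), a share 0.6 of the remaining income goes to q_1: q_1* = 15 + 0.6·(I − 15p_1 − 12p_2)/p_1.
Discretionary income = 150 − 15·5 − 12·5 = 15; q_1* = 15 + 0.6·15/5 = 16.8; q_2* = 12 + 0.4·15/5 = 13.2.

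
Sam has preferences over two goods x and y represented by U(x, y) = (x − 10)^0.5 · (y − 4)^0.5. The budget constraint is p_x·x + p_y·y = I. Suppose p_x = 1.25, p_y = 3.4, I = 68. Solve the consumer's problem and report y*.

Discretionary income = 68 − 10·1.25 − 4·3.4 = 41.9; y* = 4 + 0.5·41.9/3.4 = 10.1618.

y* = 10.1618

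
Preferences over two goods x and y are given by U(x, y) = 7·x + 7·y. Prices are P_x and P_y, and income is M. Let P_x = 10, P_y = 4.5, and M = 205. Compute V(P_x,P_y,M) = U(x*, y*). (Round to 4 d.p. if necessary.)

V = 318.8889

Linear utility — the consumer picks whichever good has higher MU/price: 7/10 = 0.7 vs 7/4.5 = 1.5556.
y gives more utility per dollar, so spend all income on y: y* = M/P_y, x* = 0.
Numerically: x* = 0, y* = 45.5556.
Utility at the optimum: U(0, 45.5556) = 318.8889.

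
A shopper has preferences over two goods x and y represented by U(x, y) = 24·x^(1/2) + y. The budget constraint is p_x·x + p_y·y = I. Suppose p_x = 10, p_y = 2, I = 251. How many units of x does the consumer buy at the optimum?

x* = 5.76

Utility is quasi-linear in y; the FOC for x is 12/√x = p_x/p_y.
Solve: √x = 12·p_y/p_x, so x*(p_x,p_y) = (12·p_y/p_x)², and y* = (I − p_x·x*)/p_y.
Plugging in: x* = (12·2/10)² = 5.76.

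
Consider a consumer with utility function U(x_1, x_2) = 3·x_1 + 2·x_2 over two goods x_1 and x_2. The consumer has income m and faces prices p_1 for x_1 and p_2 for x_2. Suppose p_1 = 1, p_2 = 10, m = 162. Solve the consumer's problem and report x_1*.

Perfect substitutes: compare marginal utility per dollar. 3/p_1 vs 2/p_2 → 3 vs 0.2.
x_1 gives more utility per dollar, so spend all income on x_1: x_1* = m/p_1, x_2* = 0.
Numerically: x_1* = 162, x_2* = 0.

x_1* = 162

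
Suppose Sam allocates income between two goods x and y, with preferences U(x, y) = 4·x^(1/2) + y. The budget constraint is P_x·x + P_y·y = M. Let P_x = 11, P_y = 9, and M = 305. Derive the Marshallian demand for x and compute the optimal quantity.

x* = 2.6777

Plugging in: x* = (2·9/11)² = 2.6777.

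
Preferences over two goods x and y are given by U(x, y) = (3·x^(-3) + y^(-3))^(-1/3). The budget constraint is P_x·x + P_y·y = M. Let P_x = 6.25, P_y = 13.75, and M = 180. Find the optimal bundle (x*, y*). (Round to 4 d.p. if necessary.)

From the CES first-order condition, 3·(y/x)^(4) = P_x/P_y.
Hence y/x = ((1/3)·P_x/P_y)^(1/(4)), i.e. raised to the 0.25 power.
Substitute y = (y/x)·x into the budget: x* = M/(P_x + P_y·(y/x)).
Numerically y/x = 0.623899, so x* = 180/(6.25 + 13.75·0.623899) = 12.1387 and y* = 0.623899·12.1387 = 7.5733.

x* = 12.1387, y* = 7.5733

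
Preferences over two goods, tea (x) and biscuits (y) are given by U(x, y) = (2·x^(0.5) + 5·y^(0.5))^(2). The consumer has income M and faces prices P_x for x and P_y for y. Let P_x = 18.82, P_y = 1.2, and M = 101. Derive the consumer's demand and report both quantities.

x* = 0.0542, y* = 83.3167

MU_x ∝ 2·x^(-0.5), MU_y ∝ 5·y^(-0.5), so MRS = (2/5)·(y/x)^(0.5) = P_x/P_y.
Hence y/x = ((5/2)·P_x/P_y)^(1/(0.5)), i.e. raised to the 2 power.
Substitute y = (y/x)·x into the budget: x* = M/(P_x + P_y·(y/x)).
Numerically y/x = 1537.293403, so x* = 101/(18.82 + 1.2·1537.293403) = 0.0542 and y* = 1537.293403·0.0542 = 83.3167.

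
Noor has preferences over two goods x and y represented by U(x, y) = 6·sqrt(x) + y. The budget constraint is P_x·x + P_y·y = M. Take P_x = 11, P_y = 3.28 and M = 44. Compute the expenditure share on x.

share on x = 0.2001

Set MRS = P_x/P_y: 3·x^(−1/2) = P_x/P_y.
Thus x* = (3·P_y/P_x)² — independent of M — with the rest of income spent on y.
Plugging in: x* = (3·3.28/11)² = 0.8002, y* = 10.731.
Expenditure on x: 11·0.8002 = 8.8023; share = 0.2001.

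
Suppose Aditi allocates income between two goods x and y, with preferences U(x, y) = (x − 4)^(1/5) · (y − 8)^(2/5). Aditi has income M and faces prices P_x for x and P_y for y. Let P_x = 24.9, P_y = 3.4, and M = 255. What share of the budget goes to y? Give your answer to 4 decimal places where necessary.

This is Cobb-Douglas in (x−4, y−8): tangency gives 0.2·P_y·(y−8) = 0.4·P_x·(x−4).
After buying the subsistence bundle (4, 8), a share 1/3 of the remaining income goes to x: x* = 4 + 1/3·(M − 4P_x − 8P_y)/P_x.
Discretionary income = 255 − 4·24.9 − 8·3.4 = 128.2; x* = 4 + 1/3·128.2/24.9 = 5.7162; y* = 8 + 2/3·128.2/3.4 = 33.1373.
Expenditure on y: 3.4·33.1373 = 112.6667; share = 0.4418.

share on y = 0.4418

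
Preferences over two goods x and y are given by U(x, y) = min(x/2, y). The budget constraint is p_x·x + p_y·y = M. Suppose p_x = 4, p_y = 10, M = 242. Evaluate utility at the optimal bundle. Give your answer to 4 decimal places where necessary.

V = 13.4444

Leontief preferences: the optimum is at the kink where x/2 = y/1, i.e. y = (1/2)·x.
Budget: p_x·x + p_y·(1/2)·x = M, so (2·p_x + p_y)·x = 2·M.
Demand: x*(p_x,p_y,M) = 2·M/(2·p_x + p_y), y* = M/(2·p_x + p_y).
Here 2·4 + 10 = 18, giving x* = 26.8889 and y* = 13.4444.
Utility at the optimum: U(26.8889, 13.4444) = 13.4444.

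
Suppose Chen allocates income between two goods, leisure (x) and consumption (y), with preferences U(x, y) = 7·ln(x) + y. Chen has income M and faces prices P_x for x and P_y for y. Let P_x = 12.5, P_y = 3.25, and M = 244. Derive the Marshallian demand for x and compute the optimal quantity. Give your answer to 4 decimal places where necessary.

MU_x = 7/x, MU_y = 1. Tangency: 7/x = P_x/P_y.
So x*(P_x,P_y) = 7·P_y/P_x, independent of income; and y* = (M − 7·P_y)/P_y.
At the given prices: x* = 7·3.25/12.5 = 1.82.

x* = 1.82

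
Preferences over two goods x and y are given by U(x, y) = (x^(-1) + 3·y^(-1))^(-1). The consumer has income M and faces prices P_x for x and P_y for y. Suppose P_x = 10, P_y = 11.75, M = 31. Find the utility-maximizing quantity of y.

Numerically y/x = 1.597871, so x* = 31/(10 + 11.75·1.597871) = 1.0773 and y* = 1.597871·1.0773 = 1.7214.

y* = 1.7214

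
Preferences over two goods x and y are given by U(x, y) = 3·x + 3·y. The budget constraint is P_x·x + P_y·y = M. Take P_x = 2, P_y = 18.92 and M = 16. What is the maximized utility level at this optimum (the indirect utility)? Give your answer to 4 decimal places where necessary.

Perfect substitutes: compare marginal utility per dollar. 3/P_x vs 3/P_y → 1.5 vs 0.1586.
x gives more utility per dollar, so spend all income on x: x* = M/P_x, y* = 0.
Numerically: x* = 8, y* = 0.
Utility at the optimum: U(8, 0) = 24.

V = 24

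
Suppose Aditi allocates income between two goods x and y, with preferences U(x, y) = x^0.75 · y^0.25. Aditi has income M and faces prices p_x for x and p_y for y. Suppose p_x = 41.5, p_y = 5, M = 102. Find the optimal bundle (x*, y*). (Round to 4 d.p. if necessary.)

x* = 1.8434, y* = 5.1

MU_x/MU_y = (0.75·y)/(0.25·x); tangency sets this equal to p_x/p_y.
So 0.75·p_y·y = 0.25·p_x·x; combined with the budget, a share 0.75 of income goes to x.
Demand: x*(p_x,p_y,M) = 0.75·M/p_x and y* = 0.25·M/p_y.
At p_x=41.5, p_y=5, M=102: x* = 0.75·102/41.5 = 1.8434, y* = 5.1.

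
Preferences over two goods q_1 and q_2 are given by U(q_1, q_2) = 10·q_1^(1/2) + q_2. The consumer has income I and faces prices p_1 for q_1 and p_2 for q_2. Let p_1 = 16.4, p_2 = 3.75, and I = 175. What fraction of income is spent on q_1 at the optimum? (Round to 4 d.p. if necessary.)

share on q_1 = 0.1225

Utility is quasi-linear in q_2; the FOC for q_1 is 5/√q_1 = p_1/p_2.
Solve: √q_1 = 5·p_2/p_1, so q_1*(p_1,p_2) = (5·p_2/p_1)², and q_2* = (I − p_1·q_1*)/p_2.
Plugging in: q_1* = (5·3.75/16.4)² = 1.3071, q_2* = 40.9502.
Expenditure on q_1: 16.4·1.3071 = 21.4367; share = 0.1225.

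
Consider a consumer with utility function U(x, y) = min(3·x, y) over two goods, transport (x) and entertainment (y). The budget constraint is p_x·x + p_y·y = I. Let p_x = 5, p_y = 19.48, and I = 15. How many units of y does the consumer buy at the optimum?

Demand: x*(p_x,p_y,I) = I/(p_x + 3·p_y), y* = 3·I/(p_x + 3·p_y).
Here 5 + 3·19.48 = 63.44, giving y* = 0.7093.

y* = 0.7093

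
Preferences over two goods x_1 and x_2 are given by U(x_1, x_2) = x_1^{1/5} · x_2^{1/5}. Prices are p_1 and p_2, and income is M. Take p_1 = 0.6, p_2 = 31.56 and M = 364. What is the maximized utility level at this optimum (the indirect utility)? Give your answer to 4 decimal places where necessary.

Tangency: MRS = x_2/x_1 = p_1/p_2.
Rearranging, p_2·x_2 = p_1·x_1. Substituting into the budget gives p_1·x_1·(1 + 1) = M.
Demand: x_1*(p_1,p_2,M) = 0.5·M/p_1 and x_2* = 0.5·M/p_2.
At p_1=0.6, p_2=31.56, M=364: x_1* = 0.5·364/0.6 = 303.3333, x_2* = 5.7668.
Utility at the optimum: U(303.3333, 5.7668) = 4.4522.

V = 4.4522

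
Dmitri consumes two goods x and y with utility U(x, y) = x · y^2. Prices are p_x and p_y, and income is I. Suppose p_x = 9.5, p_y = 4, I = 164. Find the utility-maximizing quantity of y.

y* = 27.3333

MU_x/MU_y = (y)/(2·x); tangency sets this equal to p_x/p_y.
So p_y·y = 2·p_x·x; combined with the budget, a share 1/3 of income goes to x.
Demand: x*(p_x,p_y,I) = 1/3·I/p_x and y* = 2/3·I/p_y.
At p_x=9.5, p_y=4, I=164: y* = 2/3·164/4 = 27.3333.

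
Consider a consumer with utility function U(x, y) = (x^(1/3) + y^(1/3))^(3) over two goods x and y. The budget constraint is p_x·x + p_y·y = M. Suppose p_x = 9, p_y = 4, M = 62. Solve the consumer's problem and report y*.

MU_x ∝ x^(-2/3), MU_y ∝ y^(-2/3), so MRS = (y/x)^(2/3) = p_x/p_y.
Solve for the ratio: y/x = [p_x/p_y]^(1.5).
Substitute y = (y/x)·x into the budget: x* = M/(p_x + p_y·(y/x)).
Numerically y/x = 3.375, so x* = 62/(9 + 4·3.375) = 2.7556 and y* = 3.375·2.7556 = 9.3.

y* = 9.3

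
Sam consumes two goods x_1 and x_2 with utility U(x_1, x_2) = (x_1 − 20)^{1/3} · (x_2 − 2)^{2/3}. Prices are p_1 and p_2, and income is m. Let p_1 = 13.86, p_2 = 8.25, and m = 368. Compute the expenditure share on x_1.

Discretionary income = 368 − 20·13.86 − 2·8.25 = 74.3; x_1* = 20 + 1/3·74.3/13.86 = 21.7869; x_2* = 2 + 2/3·74.3/8.25 = 8.004.
Expenditure on x_1: 13.86·21.7869 = 301.9667; share = 0.8206.

share on x_1 = 0.8206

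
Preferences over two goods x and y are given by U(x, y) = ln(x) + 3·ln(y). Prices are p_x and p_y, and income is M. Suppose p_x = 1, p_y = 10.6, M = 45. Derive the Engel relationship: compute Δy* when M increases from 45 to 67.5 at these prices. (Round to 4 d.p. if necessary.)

Δy* = 1.592

Tangency: MRS = (1/3)·y/x = p_x/p_y.
Rearranging, p_y·y = 3·p_x·x. Substituting into the budget gives p_x·x·(1 + 3) = M.
Demand: x*(p_x,p_y,M) = 0.25·M/p_x and y* = 0.75·M/p_y.
At p_x=1, p_y=10.6, M=45: y* = 0.75·45/10.6 = 3.184.
At M' = 67.5: y* = 4.7759. Change: 4.7759 − 3.184 = 1.592.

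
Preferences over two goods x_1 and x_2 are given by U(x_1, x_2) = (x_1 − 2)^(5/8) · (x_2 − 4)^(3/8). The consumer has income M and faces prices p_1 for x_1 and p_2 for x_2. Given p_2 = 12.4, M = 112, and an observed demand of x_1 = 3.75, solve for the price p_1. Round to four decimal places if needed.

p_1 = 13

This is Cobb-Douglas in (x_1−2, x_2−4): tangency gives 0.625·p_2·(x_2−4) = 0.375·p_1·(x_1−2).
After buying the subsistence bundle (2, 4), a share 0.625 of the remaining income goes to x_1: x_1* = 2 + 0.625·(M − 2p_1 − 4p_2)/p_1.
Set x_1* = 3.75 in the demand function and solve for p_1: p_1 = 13.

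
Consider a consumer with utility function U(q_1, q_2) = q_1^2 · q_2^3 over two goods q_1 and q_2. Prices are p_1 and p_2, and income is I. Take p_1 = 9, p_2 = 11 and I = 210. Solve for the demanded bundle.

Demand: q_1*(p_1,p_2,I) = 0.4·I/p_1 and q_2* = 0.6·I/p_2.
At p_1=9, p_2=11, I=210: q_1* = 0.4·210/9 = 9.3333, q_2* = 11.4545.

q_1* = 9.3333, q_2* = 11.4545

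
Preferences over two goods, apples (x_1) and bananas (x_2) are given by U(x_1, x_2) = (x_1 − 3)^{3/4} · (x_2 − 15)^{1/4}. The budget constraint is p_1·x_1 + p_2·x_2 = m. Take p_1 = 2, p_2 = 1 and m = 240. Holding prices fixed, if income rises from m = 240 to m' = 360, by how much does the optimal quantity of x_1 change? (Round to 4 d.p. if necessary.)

Δx_1* = 45

Substituting into the budget: x_1* = 3 + 0.75·(m − 3·p_1 − 15·p_2)/p_1, and x_2* = 15 + 0.25·(…)/p_2.
Discretionary income = 240 − 3·2 − 15·1 = 219; x_1* = 3 + 0.75·219/2 = 85.125.
At m' = 360: x_1* = 130.125. Change: 130.125 − 85.125 = 45.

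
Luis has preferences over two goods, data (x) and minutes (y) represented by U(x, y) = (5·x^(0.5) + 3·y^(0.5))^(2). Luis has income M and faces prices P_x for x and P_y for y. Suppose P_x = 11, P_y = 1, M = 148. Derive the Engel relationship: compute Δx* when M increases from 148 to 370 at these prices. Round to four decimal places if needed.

Δx* = 4.0689

From the CES first-order condition, (5/3)·(y/x)^(0.5) = P_x/P_y.
Hence y/x = ((3/5)·P_x/P_y)^(1/(0.5)), i.e. raised to the 2 power.
Substitute y = (y/x)·x into the budget: x* = M/(P_x + P_y·(y/x)).
Numerically y/x = 43.56, so x* = 148/(11 + 1·43.56) = 2.7126.
At M' = 370: x* = 6.7815. Change: 6.7815 − 2.7126 = 4.0689.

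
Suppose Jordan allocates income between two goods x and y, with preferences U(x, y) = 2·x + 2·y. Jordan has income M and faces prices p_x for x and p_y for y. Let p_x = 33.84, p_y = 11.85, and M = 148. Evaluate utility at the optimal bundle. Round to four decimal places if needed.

Perfect substitutes: compare marginal utility per dollar. 2/p_x vs 2/p_y → 0.0591 vs 0.1688.
y gives more utility per dollar, so spend all income on y: y* = M/p_y, x* = 0.
Numerically: x* = 0, y* = 12.4895.
Utility at the optimum: U(0, 12.4895) = 24.9789.

V = 24.9789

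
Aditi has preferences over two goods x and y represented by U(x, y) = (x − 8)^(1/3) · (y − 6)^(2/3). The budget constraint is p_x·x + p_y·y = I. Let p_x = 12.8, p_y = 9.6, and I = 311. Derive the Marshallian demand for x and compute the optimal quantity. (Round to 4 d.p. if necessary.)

x* = 11.9323

After buying the subsistence bundle (8, 6), a share 1/3 of the remaining income goes to x: x* = 8 + 1/3·(I − 8p_x − 6p_y)/p_x.
Discretionary income = 311 − 8·12.8 − 6·9.6 = 151; x* = 8 + 1/3·151/12.8 = 11.9323.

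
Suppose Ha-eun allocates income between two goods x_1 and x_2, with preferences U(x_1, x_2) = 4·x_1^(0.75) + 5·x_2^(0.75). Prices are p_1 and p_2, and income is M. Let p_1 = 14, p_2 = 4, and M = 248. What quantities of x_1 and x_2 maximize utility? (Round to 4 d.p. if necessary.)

x_1* = 0.1676, x_2* = 61.4133

MRS = MU_x_1/MU_x_2 = (4/5)·(x_2/x_1)^(0.25). Set equal to p_1/p_2.
Hence x_2/x_1 = ((5/4)·p_1/p_2)^(1/(0.25)), i.e. raised to the 4 power.
With the ratio pinned down, the budget gives x_1* = M/(p_1 + p_2·(x_2/x_1)) and x_2* = (x_2/x_1)·x_1*.
Numerically x_2/x_1 = 366.363525, so x_1* = 248/(14 + 4·366.363525) = 0.1676 and x_2* = 366.363525·0.1676 = 61.4133.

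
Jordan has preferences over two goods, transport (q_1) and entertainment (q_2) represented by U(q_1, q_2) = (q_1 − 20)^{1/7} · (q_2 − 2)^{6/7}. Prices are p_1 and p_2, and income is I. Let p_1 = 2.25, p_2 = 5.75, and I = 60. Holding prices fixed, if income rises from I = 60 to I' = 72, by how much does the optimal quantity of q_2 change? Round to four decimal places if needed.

Δq_2* = 1.7888

This is Cobb-Douglas in (q_1−20, q_2−2): tangency gives 1/7·p_2·(q_2−2) = 6/7·p_1·(q_1−20).
Substituting into the budget: q_1* = 20 + 1/7·(I − 20·p_1 − 2·p_2)/p_1, and q_2* = 2 + 6/7·(…)/p_2.
Discretionary income = 60 − 20·2.25 − 2·5.75 = 3.5; q_2* = 2 + 6/7·3.5/5.75 = 2.5217.
At I' = 72: q_2* = 4.3106. Change: 4.3106 − 2.5217 = 1.7888.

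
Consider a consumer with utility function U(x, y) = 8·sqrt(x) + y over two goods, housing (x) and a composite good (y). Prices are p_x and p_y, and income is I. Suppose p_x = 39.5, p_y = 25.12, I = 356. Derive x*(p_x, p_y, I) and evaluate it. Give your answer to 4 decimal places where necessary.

x* = 6.4709

Set MRS = p_x/p_y: 4·x^(−1/2) = p_x/p_y.
Solve: √x = 4·p_y/p_x, so x*(p_x,p_y) = (4·p_y/p_x)², and y* = (I − p_x·x*)/p_y.
Plugging in: x* = (4·25.12/39.5)² = 6.4709.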